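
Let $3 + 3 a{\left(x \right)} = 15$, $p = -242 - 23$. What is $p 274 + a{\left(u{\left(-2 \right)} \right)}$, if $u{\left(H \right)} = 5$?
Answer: $-72606$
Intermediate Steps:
$p = -265$
$a{\left(x \right)} = 4$ ($a{\left(x \right)} = -1 + \frac{1}{3} \cdot 15 = -1 + 5 = 4$)
$p 274 + a{\left(u{\left(-2 \right)} \right)} = \left(-265\right) 274 + 4 = -72610 + 4 = -72606$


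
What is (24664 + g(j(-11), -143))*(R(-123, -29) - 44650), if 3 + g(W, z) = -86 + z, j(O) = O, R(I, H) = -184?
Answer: -1095384288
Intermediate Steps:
g(W, z) = -89 + z (g(W, z) = -3 + (-86 + z) = -89 + z)
(24664 + g(j(-11), -143))*(R(-123, -29) - 44650) = (24664 + (-89 - 143))*(-184 - 44650) = (24664 - 232)*(-44834) = 24432*(-44834) = -1095384288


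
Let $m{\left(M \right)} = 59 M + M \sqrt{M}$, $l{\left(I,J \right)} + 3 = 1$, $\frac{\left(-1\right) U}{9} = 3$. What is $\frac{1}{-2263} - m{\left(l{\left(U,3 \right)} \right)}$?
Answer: $\frac{267033}{2263} + 2 i \sqrt{2} \approx 118.0 + 2.8284 i$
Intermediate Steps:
$U = -27$ ($U = \left(-9\right) 3 = -27$)
$l{\left(I,J \right)} = -2$ ($l{\left(I,J \right)} = -3 + 1 = -2$)
$m{\left(M \right)} = M^{\frac{3}{2}} + 59 M$ ($m{\left(M \right)} = 59 M + M^{\frac{3}{2}} = M^{\frac{3}{2}} + 59 M$)
$\frac{1}{-2263} - m{\left(l{\left(U,3 \right)} \right)} = \frac{1}{-2263} - \left(\left(-2\right)^{\frac{3}{2}} + 59 \left(-2\right)\right) = - \frac{1}{2263} - \left(- 2 i \sqrt{2} - 118\right) = - \frac{1}{2263} - \left(-118 - 2 i \sqrt{2}\right) = - \frac{1}{2263} + \left(118 + 2 i \sqrt{2}\right) = \frac{267033}{2263} + 2 i \sqrt{2}$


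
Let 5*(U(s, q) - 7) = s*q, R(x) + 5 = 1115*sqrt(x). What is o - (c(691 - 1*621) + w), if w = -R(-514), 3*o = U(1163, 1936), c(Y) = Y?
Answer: 2250478/15 + 1115*I*sqrt(514) ≈ 1.5003e+5 + 25279.0*I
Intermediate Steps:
R(x) = -5 + 1115*sqrt(x)
U(s, q) = 7 + q*s/5 (U(s, q) = 7 + (s*q)/5 = 7 + (q*s)/5 = 7 + q*s/5)
o = 2251603/15 (o = (7 + (1/5)*1936*1163)/3 = (7 + 2251568/5)/3 = (1/3)*(2251603/5) = 2251603/15 ≈ 1.5011e+5)
w = 5 - 1115*I*sqrt(514) (w = -(-5 + 1115*sqrt(-514)) = -(-5 + 1115*(I*sqrt(514))) = -(-5 + 1115*I*sqrt(514)) = 5 - 1115*I*sqrt(514) ≈ 5.0 - 25279.0*I)
o - (c(691 - 1*621) + w) = 2251603/15 - ((691 - 1*621) + (5 - 1115*I*sqrt(514))) = 2251603/15 - ((691 - 621) + (5 - 1115*I*sqrt(514))) = 2251603/15 - (70 + (5 - 1115*I*sqrt(514))) = 2251603/15 - (75 - 1115*I*sqrt(514)) = 2251603/15 + (-75 + 1115*I*sqrt(514)) = 2250478/15 + 1115*I*sqrt(514)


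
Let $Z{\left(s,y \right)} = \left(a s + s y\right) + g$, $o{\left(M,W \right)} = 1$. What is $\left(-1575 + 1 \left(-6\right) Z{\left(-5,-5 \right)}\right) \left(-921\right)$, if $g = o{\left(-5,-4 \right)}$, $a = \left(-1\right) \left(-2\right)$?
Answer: $1538991$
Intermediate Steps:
$a = 2$
$g = 1$
$Z{\left(s,y \right)} = 1 + 2 s + s y$ ($Z{\left(s,y \right)} = \left(2 s + s y\right) + 1 = 1 + 2 s + s y$)
$\left(-1575 + 1 \left(-6\right) Z{\left(-5,-5 \right)}\right) \left(-921\right) = \left(-1575 + 1 \left(-6\right) \left(1 + 2 \left(-5\right) - -25\right)\right) \left(-921\right) = \left(-1575 - 6 \left(1 - 10 + 25\right)\right) \left(-921\right) = \left(-1575 - 96\right) \left(-921\right) = \left(-1671\right) \left(-921\right) = 1538991$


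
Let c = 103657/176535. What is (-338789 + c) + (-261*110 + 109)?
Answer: -64857089993/176535 ≈ -3.6739e+5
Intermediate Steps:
c = 103657/176535 (c = 103657*(1/176535) = 103657/176535 ≈ 0.58718)
(-338789 + c) + (-261*110 + 109) = (-338789 + 103657/176535) + (-261*110 + 109) = -59808012458/176535 + (-28710 + 109) = -59808012458/176535 - 28601 = -64857089993/176535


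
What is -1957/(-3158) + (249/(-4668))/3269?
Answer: 4977071817/8031684556 ≈ 0.61968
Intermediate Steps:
-1957/(-3158) + (249/(-4668))/3269 = -1957*(-1/3158) + (249*(-1/4668))*(1/3269) = 1957/3158 - 83/1556*1/3269 = 1957/3158 - 83/5086564 = 4977071817/8031684556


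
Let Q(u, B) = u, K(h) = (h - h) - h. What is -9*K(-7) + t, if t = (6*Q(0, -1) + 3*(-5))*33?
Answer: -558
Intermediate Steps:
K(h) = -h (K(h) = 0 - h = -h)
t = -495 (t = (6*0 + 3*(-5))*33 = (0 - 15)*33 = -15*33 = -495)
-9*K(-7) + t = -(-9)*(-7) - 495 = -9*7 - 495 = -63 - 495 = -558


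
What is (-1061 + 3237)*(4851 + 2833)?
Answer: 16720384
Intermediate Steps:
(-1061 + 3237)*(4851 + 2833) = 2176*7684 = 16720384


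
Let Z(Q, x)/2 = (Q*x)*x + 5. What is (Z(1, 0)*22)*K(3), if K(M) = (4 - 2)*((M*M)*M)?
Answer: 11880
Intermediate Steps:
Z(Q, x) = 10 + 2*Q*x² (Z(Q, x) = 2*((Q*x)*x + 5) = 2*(Q*x² + 5) = 2*(5 + Q*x²) = 10 + 2*Q*x²)
K(M) = 2*M³ (K(M) = 2*(M²*M) = 2*M³)
(Z(1, 0)*22)*K(3) = ((10 + 2*1*0²)*22)*(2*3³) = ((10 + 2*1*0)*22)*(2*27) = ((10 + 0)*22)*54 = (10*22)*54 = 220*54 = 11880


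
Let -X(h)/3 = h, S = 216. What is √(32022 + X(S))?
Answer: 3*√3486 ≈ 177.13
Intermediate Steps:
X(h) = -3*h
√(32022 + X(S)) = √(32022 - 3*216) = √(32022 - 648) = √31374 = 3*√3486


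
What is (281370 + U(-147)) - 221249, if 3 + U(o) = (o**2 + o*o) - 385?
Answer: 102951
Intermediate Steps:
U(o) = -388 + 2*o**2 (U(o) = -3 + ((o**2 + o*o) - 385) = -3 + ((o**2 + o**2) - 385) = -3 + (2*o**2 - 385) = -3 + (-385 + 2*o**2) = -388 + 2*o**2)
(281370 + U(-147)) - 221249 = (281370 + (-388 + 2*(-147)**2)) - 221249 = (281370 + (-388 + 2*21609)) - 221249 = (281370 + (-388 + 43218)) - 221249 = (281370 + 42830) - 221249 = 324200 - 221249 = 102951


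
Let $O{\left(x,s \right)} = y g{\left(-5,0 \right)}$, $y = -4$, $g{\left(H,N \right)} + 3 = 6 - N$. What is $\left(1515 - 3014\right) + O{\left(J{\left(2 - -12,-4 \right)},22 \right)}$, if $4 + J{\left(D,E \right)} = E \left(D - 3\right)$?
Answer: $-1511$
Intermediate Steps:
$g{\left(H,N \right)} = 3 - N$ ($g{\left(H,N \right)} = -3 - \left(-6 + N\right) = 3 - N$)
$J{\left(D,E \right)} = -4 + E \left(-3 + D\right)$ ($J{\left(D,E \right)} = -4 + E \left(D - 3\right) = -4 + E \left(-3 + D\right)$)
$O{\left(x,s \right)} = -12$ ($O{\left(x,s \right)} = - 4 \left(3 - 0\right) = - 4 \left(3 + 0\right) = \left(-4\right) 3 = -12$)
$\left(1515 - 3014\right) + O{\left(J{\left(2 - -12,-4 \right)},22 \right)} = \left(1515 - 3014\right) - 12 = -1499 - 12 = -1511$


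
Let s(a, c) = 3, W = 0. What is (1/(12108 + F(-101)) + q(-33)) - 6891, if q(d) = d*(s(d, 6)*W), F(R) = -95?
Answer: -82781582/12013 ≈ -6891.0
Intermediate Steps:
q(d) = 0 (q(d) = d*(3*0) = d*0 = 0)
(1/(12108 + F(-101)) + q(-33)) - 6891 = (1/(12108 - 95) + 0) - 6891 = (1/12013 + 0) - 6891 = 1/12013 - 6891 = -82781582/12013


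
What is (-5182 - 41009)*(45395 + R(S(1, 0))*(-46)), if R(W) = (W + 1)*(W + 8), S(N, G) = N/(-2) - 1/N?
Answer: -4207491999/2 ≈ -2.1037e+9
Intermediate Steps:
S(N, G) = -1/N - N/2 (S(N, G) = N*(-½) - 1/N = -N/2 - 1/N = -1/N - N/2)
R(W) = (1 + W)*(8 + W)
(-5182 - 41009)*(45395 + R(S(1, 0))*(-46)) = (-5182 - 41009)*(45395 + (8 + (-1/1 - ½*1)² + 9*(-1/1 - ½*1))*(-46)) = -46191*(45395 + (8 + (-1*1 - ½)² + 9*(-1*1 - ½))*(-46)) = -46191*(45395 + (8 + (-1 - ½)² + 9*(-1 - ½))*(-46)) = -46191*(45395 + (8 + (-3/2)² + 9*(-3/2))*(-46)) = -46191*(45395 + (8 + 9/4 - 27/2)*(-46)) = -46191*(45395 - 13/4*(-46)) = -46191*(45395 + 299/2) = -46191*91089/2 = -4207491999/2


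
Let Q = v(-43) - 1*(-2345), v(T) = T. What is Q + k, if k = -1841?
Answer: 461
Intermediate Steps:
Q = 2302 (Q = -43 - 1*(-2345) = -43 + 2345 = 2302)
Q + k = 2302 - 1841 = 461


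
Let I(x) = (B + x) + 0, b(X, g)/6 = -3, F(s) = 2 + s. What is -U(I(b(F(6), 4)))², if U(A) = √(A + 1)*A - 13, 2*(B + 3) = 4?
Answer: 6329 - 1482*I*√2 ≈ 6329.0 - 2095.9*I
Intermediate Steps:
B = -1 (B = -3 + (½)*4 = -3 + 2 = -1)
b(X, g) = -18 (b(X, g) = 6*(-3) = -18)
I(x) = -1 + x (I(x) = (-1 + x) + 0 = -1 + x)
U(A) = -13 + A*√(1 + A) (U(A) = √(1 + A)*A - 13 = A*√(1 + A) - 13 = -13 + A*√(1 + A))
-U(I(b(F(6), 4)))² = -(-13 + (-1 - 18)*√(1 + (-1 - 18)))² = -(-13 - 19*√(1 - 19))² = -(-13 - 57*I*√2)²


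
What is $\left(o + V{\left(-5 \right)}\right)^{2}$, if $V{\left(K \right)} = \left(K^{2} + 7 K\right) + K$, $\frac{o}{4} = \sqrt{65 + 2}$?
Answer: $1297 - 120 \sqrt{67} \approx 314.76$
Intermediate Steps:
$o = 4 \sqrt{67}$ ($o = 4 \sqrt{65 + 2} = 4 \sqrt{67} \approx 32.741$)
$V{\left(K \right)} = K^{2} + 8 K$
$\left(o + V{\left(-5 \right)}\right)^{2} = \left(4 \sqrt{67} - 5 \left(8 - 5\right)\right)^{2} = \left(4 \sqrt{67} - 15\right)^{2} = \left(-15 + 4 \sqrt{67}\right)^{2}$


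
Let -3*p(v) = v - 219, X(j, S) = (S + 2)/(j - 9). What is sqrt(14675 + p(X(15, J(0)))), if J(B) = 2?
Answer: sqrt(132730)/3 ≈ 121.44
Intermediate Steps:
X(j, S) = (2 + S)/(-9 + j)
p(v) = 73 - v/3 (p(v) = -(v - 219)/3 = -(-219 + v)/3 = 73 - v/3)
sqrt(14675 + p(X(15, J(0)))) = sqrt(14675 + (73 - (2 + 2)/(3*(-9 + 15)))) = sqrt(14675 + (73 - 4/(3*6))) = sqrt(14675 + (73 - 4/18)) = sqrt(14675 + (73 - 1/3*2/3)) = sqrt(14675 + (73 - 2/9)) = sqrt(14675 + 655/9) = sqrt(132730/9) = sqrt(132730)/3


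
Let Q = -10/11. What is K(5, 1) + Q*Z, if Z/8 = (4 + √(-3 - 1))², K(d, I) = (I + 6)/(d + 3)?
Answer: -7603/88 - 1280*I/11 ≈ -86.398 - 116.36*I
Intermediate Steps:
Q = -10/11 (Q = -10*1/11 = -10/11 ≈ -0.90909)
K(d, I) = (6 + I)/(3 + d)
Z = 8*(4 + 2*I)² (Z = 8*(4 + √(-3 - 1))² = 8*(4 + √(-4))² = 8*(4 + 2*I)² ≈ 96.0 + 128.0*I)
K(5, 1) + Q*Z = (6 + 1)/(3 + 5) - 10*(96 + 128*I)/11 = 7/8 + (-960/11 - 1280*I/11) = -7603/88 - 1280*I/11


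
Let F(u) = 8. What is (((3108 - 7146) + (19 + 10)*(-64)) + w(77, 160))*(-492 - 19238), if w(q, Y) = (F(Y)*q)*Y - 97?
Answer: -1826386370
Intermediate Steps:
w(q, Y) = -97 + 8*Y*q (w(q, Y) = (8*q)*Y - 97 = 8*Y*q - 97 = -97 + 8*Y*q)
(((3108 - 7146) + (19 + 10)*(-64)) + w(77, 160))*(-492 - 19238) = (((3108 - 7146) + (19 + 10)*(-64)) + (-97 + 8*160*77))*(-492 - 19238) = ((-4038 + 29*(-64)) + (-97 + 98560))*(-19730) = ((-4038 - 1856) + 98463)*(-19730) = (-5894 + 98463)*(-19730) = 92569*(-19730) = -1826386370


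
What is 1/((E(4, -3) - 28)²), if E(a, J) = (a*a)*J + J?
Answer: 1/6241 ≈ 0.00016023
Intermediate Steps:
E(a, J) = J + J*a² (E(a, J) = a²*J + J = J*a² + J = J + J*a²)
1/((E(4, -3) - 28)²) = 1/((-3*(1 + 4²) - 28)²) = 1/((-3*(1 + 16) - 28)²) = 1/((-3*17 - 28)²) = 1/((-51 - 28)²) = 1/((-79)²) = 1/6241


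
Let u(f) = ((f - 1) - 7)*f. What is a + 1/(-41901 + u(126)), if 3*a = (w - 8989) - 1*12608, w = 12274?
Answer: -84009554/27033 ≈ -3107.7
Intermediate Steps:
a = -9323/3 (a = ((12274 - 8989) - 1*12608)/3 = (3285 - 12608)/3 = (1/3)*(-9323) = -9323/3 ≈ -3107.7)
u(f) = f*(-8 + f) (u(f) = ((-1 + f) - 7)*f = (-8 + f)*f = f*(-8 + f))
a + 1/(-41901 + u(126)) = -9323/3 + 1/(-41901 + 126*(-8 + 126)) = -9323/3 + 1/(-41901 + 126*118) = -9323/3 + 1/(-41901 + 14868) = -9323/3 + 1/(-27033) = -9323/3 - 1/27033 = -84009554/27033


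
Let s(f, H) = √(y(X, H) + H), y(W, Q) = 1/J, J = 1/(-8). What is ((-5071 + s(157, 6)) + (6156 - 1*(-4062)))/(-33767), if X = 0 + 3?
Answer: -5147/33767 - I*√2/33767 ≈ -0.15243 - 4.1882e-5*I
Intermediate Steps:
J = -⅛ (J = 1*(-⅛) = -⅛ ≈ -0.12500)
X = 3
y(W, Q) = -8 (y(W, Q) = 1/(-⅛) = -8)
s(f, H) = √(-8 + H)
((-5071 + s(157, 6)) + (6156 - 1*(-4062)))/(-33767) = ((-5071 + √(-8 + 6)) + (6156 - 1*(-4062)))/(-33767) = ((-5071 + √(-2)) + (6156 + 4062))*(-1/33767) = ((-5071 + I*√2) + 10218)*(-1/33767) = (5147 + I*√2)*(-1/33767) = -5147/33767 - I*√2/33767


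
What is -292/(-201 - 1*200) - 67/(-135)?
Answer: 66287/54135 ≈ 1.2245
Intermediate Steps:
-292/(-201 - 1*200) - 67/(-135) = -292/(-201 - 200) - 67*(-1/135) = -292/(-401) + 67/135 = -292*(-1/401) + 67/135 = 292/401 + 67/135 = 66287/54135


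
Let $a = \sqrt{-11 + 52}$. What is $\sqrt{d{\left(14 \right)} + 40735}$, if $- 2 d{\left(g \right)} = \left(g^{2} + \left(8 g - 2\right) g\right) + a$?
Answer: $\frac{\sqrt{159468 - 2 \sqrt{41}}}{2} \approx 199.66$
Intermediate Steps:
$a = \sqrt{41} \approx 6.4031$
$d{\left(g \right)} = - \frac{\sqrt{41}}{2} - \frac{g^{2}}{2} - \frac{g \left(-2 + 8 g\right)}{2}$ ($d{\left(g \right)} = - \frac{\left(g^{2} + \left(8 g - 2\right) g\right) + \sqrt{41}}{2} = - \frac{\left(g^{2} + \left(-2 + 8 g\right) g\right) + \sqrt{41}}{2} = - \frac{\left(g^{2} + g \left(-2 + 8 g\right)\right) + \sqrt{41}}{2} = - \frac{\sqrt{41} + g^{2} + g \left(-2 + 8 g\right)}{2} = - \frac{\sqrt{41}}{2} - \frac{g^{2}}{2} - \frac{g \left(-2 + 8 g\right)}{2}$)
$\sqrt{d{\left(14 \right)} + 40735} = \sqrt{\left(14 - \frac{9 \cdot 14^{2}}{2} - \frac{\sqrt{41}}{2}\right) + 40735} = \sqrt{\left(14 - 882 - \frac{\sqrt{41}}{2}\right) + 40735} = \sqrt{\left(-868 - \frac{\sqrt{41}}{2}\right) + 40735} = \sqrt{39867 - \frac{\sqrt{41}}{2}}$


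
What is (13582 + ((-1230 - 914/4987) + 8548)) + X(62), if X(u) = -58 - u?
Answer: 103628946/4987 ≈ 20780.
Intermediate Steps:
(13582 + ((-1230 - 914/4987) + 8548)) + X(62) = (13582 + ((-1230 - 914/4987) + 8548)) + (-58 - 1*62) = (13582 + ((-1230 - 914*1/4987) + 8548)) + (-58 - 62) = (13582 + ((-1230 - 914/4987) + 8548)) - 120 = (13582 + (-6134924/4987 + 8548)) - 120 = (13582 + 36493952/4987) - 120 = 104227386/4987 - 120 = 103628946/4987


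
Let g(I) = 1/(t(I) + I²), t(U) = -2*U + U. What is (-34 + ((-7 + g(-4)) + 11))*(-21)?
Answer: 12579/20 ≈ 628.95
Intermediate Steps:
t(U) = -U
g(I) = 1/(I² - I) (g(I) = 1/(-I + I²) = 1/(I² - I))
(-34 + ((-7 + g(-4)) + 11))*(-21) = (-34 + ((-7 + 1/((-4)*(-1 - 4))) + 11))*(-21) = (-34 + ((-7 - ¼/(-5)) + 11))*(-21) = (-34 + ((-7 - ¼*(-⅕)) + 11))*(-21) = (-34 + ((-7 + 1/20) + 11))*(-21) = (-34 + (-139/20 + 11))*(-21) = (-34 + 81/20)*(-21) = -599/20*(-21) = 12579/20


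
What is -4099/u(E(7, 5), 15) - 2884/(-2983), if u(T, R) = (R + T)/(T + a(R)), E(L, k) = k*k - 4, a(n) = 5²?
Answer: -281176379/53694 ≈ -5236.6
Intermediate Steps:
a(n) = 25
E(L, k) = -4 + k² (E(L, k) = k² - 4 = -4 + k²)
u(T, R) = (R + T)/(25 + T) (u(T, R) = (R + T)/(T + 25) = (R + T)/(25 + T))
-4099/u(E(7, 5), 15) - 2884/(-2983) = -4099*(25 + (-4 + 5²))/(15 + (-4 + 5²)) - 2884/(-2983) = -4099*(25 + (-4 + 25))/(15 + (-4 + 25)) - 2884*(-1/2983) = -4099*(25 + 21)/(15 + 21) + 2884/2983 = -4099/(36/46) + 2884/2983 = -4099/((1/46)*36) + 2884/2983 = -4099/18/23 + 2884/2983 = -4099*23/18 + 2884/2983 = -94277/18 + 2884/2983 = -281176379/53694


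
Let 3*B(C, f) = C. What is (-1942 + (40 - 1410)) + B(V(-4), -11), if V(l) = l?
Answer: -9940/3 ≈ -3313.3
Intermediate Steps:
B(C, f) = C/3
(-1942 + (40 - 1410)) + B(V(-4), -11) = (-1942 + (40 - 1410)) + (1/3)*(-4) = (-1942 - 1370) - 4/3 = -3312 - 4/3 = -9940/3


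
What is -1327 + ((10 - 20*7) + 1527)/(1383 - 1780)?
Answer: -528216/397 ≈ -1330.5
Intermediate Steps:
-1327 + ((10 - 20*7) + 1527)/(1383 - 1780) = -1327 + ((10 - 140) + 1527)/(-397) = -1327 + (-130 + 1527)*(-1/397) = -1327 + 1397*(-1/397) = -1327 - 1397/397 = -528216/397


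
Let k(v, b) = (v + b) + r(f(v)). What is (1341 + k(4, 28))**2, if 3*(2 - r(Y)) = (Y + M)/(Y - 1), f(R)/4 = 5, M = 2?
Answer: 6139192609/3249 ≈ 1.8896e+6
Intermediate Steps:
f(R) = 20 (f(R) = 4*5 = 20)
r(Y) = 2 - (2 + Y)/(3*(-1 + Y)) (r(Y) = 2 - (Y + 2)/(3*(Y - 1)) = 2 - (2 + Y)/(3*(-1 + Y)))
k(v, b) = 92/57 + b + v (k(v, b) = (v + b) + (-8 + 5*20)/(3*(-1 + 20)) = (b + v) + (1/3)*(-8 + 100)/19 = (b + v) + (1/3)*(1/19)*92 = (b + v) + 92/57 = 92/57 + b + v)
(1341 + k(4, 28))**2 = (1341 + (92/57 + 28 + 4))**2 = (1341 + 1916/57)**2 = (78353/57)**2 = 6139192609/3249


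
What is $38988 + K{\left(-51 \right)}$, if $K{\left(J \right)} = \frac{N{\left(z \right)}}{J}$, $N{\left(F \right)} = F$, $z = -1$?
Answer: $\frac{1988389}{51} \approx 38988.0$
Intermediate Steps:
$K{\left(J \right)} = - \frac{1}{J}$
$38988 + K{\left(-51 \right)} = 38988 - \frac{1}{-51} = 38988 - - \frac{1}{51} = 38988 + \frac{1}{51} = \frac{1988389}{51}$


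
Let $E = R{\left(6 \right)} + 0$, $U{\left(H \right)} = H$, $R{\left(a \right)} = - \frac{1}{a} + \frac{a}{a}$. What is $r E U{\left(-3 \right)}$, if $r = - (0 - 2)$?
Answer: $-5$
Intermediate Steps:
$R{\left(a \right)} = 1 - \frac{1}{a}$ ($R{\left(a \right)} = - \frac{1}{a} + 1 = 1 - \frac{1}{a}$)
$r = 2$ ($r = \left(-1\right) \left(-2\right) = 2$)
$E = \frac{5}{6}$ ($E = \frac{-1 + 6}{6} + 0 = \frac{1}{6} \cdot 5 + 0 = \frac{5}{6} + 0 = \frac{5}{6} \approx 0.83333$)
$r E U{\left(-3 \right)} = 2 \cdot \frac{5}{6} \left(-3\right) = \frac{5}{3} \left(-3\right) = -5$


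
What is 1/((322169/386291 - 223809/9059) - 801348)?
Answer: -3499410169/2804328876981260 ≈ -1.2479e-6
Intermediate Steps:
1/((322169/386291 - 223809/9059) - 801348) = 1/(-83536873448/3499410169 - 801348) = 1/(-2804328876981260/3499410169) = -3499410169/2804328876981260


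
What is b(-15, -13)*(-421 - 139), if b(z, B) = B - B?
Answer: 0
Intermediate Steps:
b(z, B) = 0
b(-15, -13)*(-421 - 139) = 0*(-421 - 139) = 0*(-560) = 0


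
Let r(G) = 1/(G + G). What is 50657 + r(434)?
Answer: 43970277/868 ≈ 50657.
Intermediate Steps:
r(G) = 1/(2*G)
50657 + r(434) = 50657 + (1/2)/434 = 50657 + (1/2)*(1/434) = 50657 + 1/868 = 43970277/868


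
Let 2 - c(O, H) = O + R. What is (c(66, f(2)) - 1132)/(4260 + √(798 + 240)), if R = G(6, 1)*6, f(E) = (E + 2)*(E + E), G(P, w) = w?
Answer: -853420/3024427 + 601*√1038/9073281 ≈ -0.28004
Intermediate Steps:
f(E) = 2*E*(2 + E) (f(E) = (2 + E)*(2*E) = 2*E*(2 + E))
R = 6 (R = 1*6 = 6)
c(O, H) = -4 - O (c(O, H) = 2 - (O + 6) = 2 - (6 + O) = 2 + (-6 - O) = -4 - O)
(c(66, f(2)) - 1132)/(4260 + √(798 + 240)) = ((-4 - 1*66) - 1132)/(4260 + √(798 + 240)) = ((-4 - 66) - 1132)/(4260 + √1038) = (-70 - 1132)/(4260 + √1038) = -1202/(4260 + √1038)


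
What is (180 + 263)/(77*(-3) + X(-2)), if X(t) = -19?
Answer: -443/250 ≈ -1.7720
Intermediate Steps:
(180 + 263)/(77*(-3) + X(-2)) = (180 + 263)/(77*(-3) - 19) = 443/(-231 - 19) = 443/(-250) = 443*(-1/250) = -443/250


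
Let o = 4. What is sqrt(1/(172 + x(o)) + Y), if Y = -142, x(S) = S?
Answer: I*sqrt(274901)/44 ≈ 11.916*I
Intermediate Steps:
sqrt(1/(172 + x(o)) + Y) = sqrt(1/(172 + 4) - 142) = sqrt(1/176 - 142) = sqrt(-24991/176) = I*sqrt(274901)/44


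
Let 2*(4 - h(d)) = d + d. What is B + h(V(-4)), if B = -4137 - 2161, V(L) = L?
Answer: -6290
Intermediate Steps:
h(d) = 4 - d (h(d) = 4 - (d + d)/2 = 4 - d)
B = -6298
B + h(V(-4)) = -6298 + (4 - 1*(-4)) = -6298 + (4 + 4) = -6298 + 8 = -6290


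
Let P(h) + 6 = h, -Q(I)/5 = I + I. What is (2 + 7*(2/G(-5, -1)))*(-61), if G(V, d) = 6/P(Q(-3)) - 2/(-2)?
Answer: -4026/5 ≈ -805.20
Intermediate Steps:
Q(I) = -10*I (Q(I) = -5*(I + I) = -10*I)
P(h) = -6 + h
G(V, d) = 5/4 (G(V, d) = 6/(-6 - 10*(-3)) - 2/(-2) = 6/(-6 + 30) - 2*(-½) = 6/24 + 1 = 6*(1/24) + 1 = ¼ + 1 = 5/4)
(2 + 7*(2/G(-5, -1)))*(-61) = (2 + 7*(2/(5/4)))*(-61) = (2 + 7*(2*(⅘)))*(-61) = (2 + 7*(8/5))*(-61) = (2 + 56/5)*(-61) = (66/5)*(-61) = -4026/5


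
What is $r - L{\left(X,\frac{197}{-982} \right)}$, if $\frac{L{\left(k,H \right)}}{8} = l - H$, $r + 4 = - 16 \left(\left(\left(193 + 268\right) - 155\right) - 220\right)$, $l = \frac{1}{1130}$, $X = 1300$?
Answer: $- \frac{383279884}{277415} \approx -1381.6$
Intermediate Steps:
$l = \frac{1}{1130} \approx 0.00088496$
$r = -1380$ ($r = -4 - 16 \left(\left(\left(193 + 268\right) - 155\right) - 220\right) = -4 - 16 \left(\left(461 - 155\right) - 220\right) = -4 - 16 \left(306 - 220\right) = -4 - 1376 = -1380$)
$L{\left(k,H \right)} = \frac{4}{565} - 8 H$ ($L{\left(k,H \right)} = 8 \left(\frac{1}{1130} - H\right) = \frac{4}{565} - 8 H$)
$r - L{\left(X,\frac{197}{-982} \right)} = -1380 - \left(\frac{4}{565} - 8 \frac{197}{-982}\right) = -1380 - \left(\frac{4}{565} - 8 \cdot 197 \left(- \frac{1}{982}\right)\right) = -1380 - \left(\frac{4}{565} - - \frac{788}{491}\right) = -1380 - \left(\frac{4}{565} + \frac{788}{491}\right) = -1380 - \frac{447184}{277415} = - \frac{383279884}{277415}$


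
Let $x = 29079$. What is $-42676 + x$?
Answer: $-13597$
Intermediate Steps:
$-42676 + x = -42676 + 29079 = -13597$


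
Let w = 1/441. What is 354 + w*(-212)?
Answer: 155902/441 ≈ 353.52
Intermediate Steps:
w = 1/441 ≈ 0.0022676
354 + w*(-212) = 354 + (1/441)*(-212) = 354 - 212/441 = 155902/441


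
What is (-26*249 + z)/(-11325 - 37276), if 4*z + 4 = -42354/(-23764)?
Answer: 23670971/177685256 ≈ 0.13322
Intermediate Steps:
z = -2027/3656 (z = -1 + (-42354/(-23764))/4 = -1 + (-42354*(-1/23764))/4 = -1 + (¼)*(1629/914) = -1 + 1629/3656 = -2027/3656 ≈ -0.55443)
(-26*249 + z)/(-11325 - 37276) = (-26*249 - 2027/3656)/(-11325 - 37276) = (-6474 - 2027/3656)/(-48601) = -23670971/3656*(-1/48601) = 23670971/177685256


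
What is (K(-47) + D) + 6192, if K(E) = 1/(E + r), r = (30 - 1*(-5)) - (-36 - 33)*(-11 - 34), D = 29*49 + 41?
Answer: 23857517/3117 ≈ 7654.0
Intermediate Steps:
D = 1462 (D = 1421 + 41 = 1462)
r = -3070 (r = (30 + 5) - (-69)*(-45) = 35 - 1*3105 = 35 - 3105 = -3070)
K(E) = 1/(-3070 + E) (K(E) = 1/(E - 3070) = 1/(-3070 + E))
(K(-47) + D) + 6192 = (1/(-3070 - 47) + 1462) + 6192 = (1/(-3117) + 1462) + 6192 = (-1/3117 + 1462) + 6192 = 4557053/3117 + 6192 = 23857517/3117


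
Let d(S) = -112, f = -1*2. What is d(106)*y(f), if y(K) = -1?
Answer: 112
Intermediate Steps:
f = -2
d(106)*y(f) = -112*(-1) = 112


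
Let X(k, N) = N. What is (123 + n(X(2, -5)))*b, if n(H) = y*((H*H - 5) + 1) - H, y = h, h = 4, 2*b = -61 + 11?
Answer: -5300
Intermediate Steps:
b = -25 (b = (-61 + 11)/2 = (1/2)*(-50) = -25)
y = 4
n(H) = -16 - H + 4*H**2 (n(H) = 4*((H*H - 5) + 1) - H = 4*((H**2 - 5) + 1) - H = 4*((-5 + H**2) + 1) - H = 4*(-4 + H**2) - H = (-16 + 4*H**2) - H = -16 - H + 4*H**2)
(123 + n(X(2, -5)))*b = (123 + (-16 - 1*(-5) + 4*(-5)**2))*(-25) = (123 + (-16 + 5 + 4*25))*(-25) = (123 + (-16 + 5 + 100))*(-25) = (123 + 89)*(-25) = 212*(-25) = -5300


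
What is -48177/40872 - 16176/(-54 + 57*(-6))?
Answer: 17835205/449592 ≈ 39.670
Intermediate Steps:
-48177/40872 - 16176/(-54 + 57*(-6)) = -48177*1/40872 - 16176/(-54 - 342) = -16059/13624 - 16176/(-396) = -16059/13624 - 16176*(-1/396) = -16059/13624 + 1348/33 = 17835205/449592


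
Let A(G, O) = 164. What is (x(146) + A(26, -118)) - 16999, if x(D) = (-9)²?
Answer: -16754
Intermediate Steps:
x(D) = 81
(x(146) + A(26, -118)) - 16999 = (81 + 164) - 16999 = 245 - 16999 = -16754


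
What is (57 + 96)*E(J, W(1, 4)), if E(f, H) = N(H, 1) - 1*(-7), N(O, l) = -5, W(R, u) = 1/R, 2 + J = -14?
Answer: 306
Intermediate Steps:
J = -16 (J = -2 - 14 = -16)
E(f, H) = 2 (E(f, H) = -5 - 1*(-7) = -5 + 7 = 2)
(57 + 96)*E(J, W(1, 4)) = (57 + 96)*2 = 153*2 = 306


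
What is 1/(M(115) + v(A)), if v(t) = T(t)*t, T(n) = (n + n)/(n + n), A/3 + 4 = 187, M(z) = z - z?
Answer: 1/549 ≈ 0.0018215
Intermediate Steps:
M(z) = 0
A = 549 (A = -12 + 3*187 = -12 + 561 = 549)
T(n) = 1 (T(n) = (2*n)/((2*n)) = (2*n)*(1/(2*n)) = 1)
v(t) = t (v(t) = 1*t = t)
1/(M(115) + v(A)) = 1/(0 + 549) = 1/549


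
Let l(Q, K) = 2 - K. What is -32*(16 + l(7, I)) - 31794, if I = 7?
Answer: -32146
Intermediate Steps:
-32*(16 + l(7, I)) - 31794 = -32*(16 + (2 - 1*7)) - 31794 = -32*(16 + (2 - 7)) - 31794 = -32*(16 - 5) - 31794 = -32*11 - 31794 = -352 - 31794 = -32146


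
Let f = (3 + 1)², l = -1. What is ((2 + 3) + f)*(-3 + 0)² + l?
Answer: 188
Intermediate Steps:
f = 16 (f = 4² = 16)
((2 + 3) + f)*(-3 + 0)² + l = ((2 + 3) + 16)*(-3 + 0)² - 1 = (5 + 16)*(-3)² - 1 = 21*9 - 1 = 189 - 1 = 188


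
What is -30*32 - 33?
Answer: -993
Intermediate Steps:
-30*32 - 33 = -960 - 33 = -993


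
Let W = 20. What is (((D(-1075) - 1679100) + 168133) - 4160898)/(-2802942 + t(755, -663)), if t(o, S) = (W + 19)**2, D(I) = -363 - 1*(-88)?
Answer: 5672140/2801421 ≈ 2.0247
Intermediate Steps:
D(I) = -275 (D(I) = -363 + 88 = -275)
t(o, S) = 1521 (t(o, S) = (20 + 19)**2 = 39**2 = 1521)
(((D(-1075) - 1679100) + 168133) - 4160898)/(-2802942 + t(755, -663)) = (((-275 - 1679100) + 168133) - 4160898)/(-2802942 + 1521) = ((-1679375 + 168133) - 4160898)/(-2801421) = (-1511242 - 4160898)*(-1/2801421) = -5672140*(-1/2801421) = 5672140/2801421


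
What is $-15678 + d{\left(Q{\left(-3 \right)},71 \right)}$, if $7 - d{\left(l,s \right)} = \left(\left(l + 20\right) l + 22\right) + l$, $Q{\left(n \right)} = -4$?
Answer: $-15625$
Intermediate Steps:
$d{\left(l,s \right)} = -15 - l - l \left(20 + l\right)$ ($d{\left(l,s \right)} = 7 - \left(\left(\left(l + 20\right) l + 22\right) + l\right) = 7 - \left(\left(\left(20 + l\right) l + 22\right) + l\right) = 7 - \left(\left(l \left(20 + l\right) + 22\right) + l\right) = 7 - \left(\left(22 + l \left(20 + l\right)\right) + l\right) = 7 - \left(22 + l + l \left(20 + l\right)\right) = -15 - l - l \left(20 + l\right)$)
$-15678 + d{\left(Q{\left(-3 \right)},71 \right)} = -15678 - -53 = -15678 + 53 = -15625$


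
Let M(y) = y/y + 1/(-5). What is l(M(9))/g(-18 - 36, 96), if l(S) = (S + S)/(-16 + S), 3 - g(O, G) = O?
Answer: -2/1083 ≈ -0.0018467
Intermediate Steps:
g(O, G) = 3 - O
M(y) = ⅘ (M(y) = 1 + 1*(-⅕) = 1 - ⅕ = ⅘)
l(S) = 2*S/(-16 + S) (l(S) = (2*S)/(-16 + S) = 2*S/(-16 + S))
l(M(9))/g(-18 - 36, 96) = (2*(⅘)/(-16 + ⅘))/(3 - (-18 - 36)) = (2*(⅘)/(-76/5))/(3 - 1*(-54)) = (2*(⅘)*(-5/76))/(3 + 54) = -2/19/57 = -2/19*1/57 = -2/1083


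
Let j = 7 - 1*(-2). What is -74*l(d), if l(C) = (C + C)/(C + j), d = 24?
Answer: -1184/11 ≈ -107.64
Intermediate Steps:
j = 9 (j = 7 + 2 = 9)
l(C) = 2*C/(9 + C) (l(C) = (C + C)/(C + 9) = (2*C)/(9 + C) = 2*C/(9 + C))
-74*l(d) = -148*24/(9 + 24) = -148*24/33 = -74*16/11 = -1184/11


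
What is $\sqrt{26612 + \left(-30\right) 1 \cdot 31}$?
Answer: $\sqrt{25682} \approx 160.26$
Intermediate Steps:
$\sqrt{26612 + \left(-30\right) 1 \cdot 31} = \sqrt{26612 - 930} = \sqrt{25682}$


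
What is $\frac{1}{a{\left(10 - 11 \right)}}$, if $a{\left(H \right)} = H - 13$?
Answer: $- \frac{1}{14} \approx -0.071429$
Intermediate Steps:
$a{\left(H \right)} = -13 + H$ ($a{\left(H \right)} = H - 13 = -13 + H$)
$\frac{1}{a{\left(10 - 11 \right)}} = \frac{1}{-13 + \left(10 - 11\right)} = \frac{1}{-13 - 1} = \frac{1}{-14} = - \frac{1}{14}$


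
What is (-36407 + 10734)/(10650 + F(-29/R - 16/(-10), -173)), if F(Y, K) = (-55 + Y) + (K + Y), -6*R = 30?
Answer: -128365/52184 ≈ -2.4599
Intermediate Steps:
R = -5 (R = -1/6*30 = -5)
F(Y, K) = -55 + K + 2*Y
(-36407 + 10734)/(10650 + F(-29/R - 16/(-10), -173)) = (-36407 + 10734)/(10650 + (-55 - 173 + 2*(-29/(-5) - 16/(-10)))) = -25673/(10650 + (-55 - 173 + 2*(-29*(-1/5) - 16*(-1/10)))) = -25673/(10650 + (-55 - 173 + 2*(29/5 + 8/5))) = -25673/(10650 + (-55 - 173 + 2*(37/5))) = -25673/(10650 + (-55 - 173 + 74/5)) = -25673/(10650 - 1066/5) = -25673/52184/5 = -25673*5/52184 = -128365/52184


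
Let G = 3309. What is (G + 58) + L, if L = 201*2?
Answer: 3769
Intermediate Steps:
L = 402
(G + 58) + L = (3309 + 58) + 402 = 3367 + 402 = 3769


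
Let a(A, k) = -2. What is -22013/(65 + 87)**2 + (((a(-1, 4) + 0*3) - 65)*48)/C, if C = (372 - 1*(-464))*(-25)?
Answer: -5075911/6353600 ≈ -0.79890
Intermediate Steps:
C = -20900 (C = (372 + 464)*(-25) = 836*(-25) = -20900)
-22013/(65 + 87)**2 + (((a(-1, 4) + 0*3) - 65)*48)/C = -22013/(65 + 87)**2 + (((-2 + 0*3) - 65)*48)/(-20900) = -22013/(152**2) + (((-2 + 0) - 65)*48)*(-1/20900) = -22013/23104 + ((-2 - 65)*48)*(-1/20900) = -22013*1/23104 - 67*48*(-1/20900) = -22013/23104 - 3216*(-1/20900) = -22013/23104 + 804/5225 = -5075911/6353600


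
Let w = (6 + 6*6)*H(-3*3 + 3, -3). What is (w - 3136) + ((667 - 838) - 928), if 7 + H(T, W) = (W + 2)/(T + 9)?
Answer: -4543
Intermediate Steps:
H(T, W) = -7 + (2 + W)/(9 + T) (H(T, W) = -7 + (W + 2)/(T + 9) = -7 + (2 + W)/(9 + T))
w = -308 (w = (6 + 6*6)*((-61 - 3 - 7*(-3*3 + 3))/(9 + (-3*3 + 3))) = (6 + 36)*((-61 - 3 - 7*(-9 + 3))/(9 + (-9 + 3))) = 42*((-61 - 3 - 7*(-6))/(9 - 6)) = 42*((-61 - 3 + 42)/3) = 42*((1/3)*(-22)) = 42*(-22/3) = -308)
(w - 3136) + ((667 - 838) - 928) = (-308 - 3136) + ((667 - 838) - 928) = -3444 + (-171 - 928) = -3444 - 1099 = -4543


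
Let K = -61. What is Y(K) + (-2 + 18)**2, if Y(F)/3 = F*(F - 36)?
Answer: 18007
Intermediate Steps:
Y(F) = 3*F*(-36 + F) (Y(F) = 3*(F*(F - 36)) = 3*(F*(-36 + F)) = 3*F*(-36 + F))
Y(K) + (-2 + 18)**2 = 3*(-61)*(-36 - 61) + (-2 + 18)**2 = 3*(-61)*(-97) + 16**2 = 17751 + 256 = 18007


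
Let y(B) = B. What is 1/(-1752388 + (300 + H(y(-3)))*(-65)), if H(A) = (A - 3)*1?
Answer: -1/1771498 ≈ -5.6449e-7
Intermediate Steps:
H(A) = -3 + A (H(A) = (-3 + A)*1 = -3 + A)
1/(-1752388 + (300 + H(y(-3)))*(-65)) = 1/(-1752388 + (300 + (-3 - 3))*(-65)) = 1/(-1752388 + (300 - 6)*(-65)) = 1/(-1752388 + 294*(-65)) = 1/(-1752388 - 19110) = 1/(-1771498) = -1/1771498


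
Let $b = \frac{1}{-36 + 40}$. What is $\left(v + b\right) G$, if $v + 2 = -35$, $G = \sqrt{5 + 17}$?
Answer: $- \frac{147 \sqrt{22}}{4} \approx -172.37$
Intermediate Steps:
$b = \frac{1}{4} \approx 0.25$
$G = \sqrt{22} \approx 4.6904$
$v = -37$ ($v = -2 - 35 = -37$)
$\left(v + b\right) G = \left(-37 + \frac{1}{4}\right) \sqrt{22} = - \frac{147 \sqrt{22}}{4}$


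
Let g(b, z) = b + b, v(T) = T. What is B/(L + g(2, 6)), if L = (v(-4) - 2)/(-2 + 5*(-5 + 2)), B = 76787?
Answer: 1305379/74 ≈ 17640.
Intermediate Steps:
g(b, z) = 2*b
L = 6/17 (L = (-4 - 2)/(-2 + 5*(-5 + 2)) = -6/(-2 + 5*(-3)) = -6/(-2 - 15) = -6/(-17) = -6*(-1/17) = 6/17 ≈ 0.35294)
B/(L + g(2, 6)) = 76787/(6/17 + 2*2) = 76787/(6/17 + 4) = 76787/(74/17) = (17/74)*76787 = 1305379/74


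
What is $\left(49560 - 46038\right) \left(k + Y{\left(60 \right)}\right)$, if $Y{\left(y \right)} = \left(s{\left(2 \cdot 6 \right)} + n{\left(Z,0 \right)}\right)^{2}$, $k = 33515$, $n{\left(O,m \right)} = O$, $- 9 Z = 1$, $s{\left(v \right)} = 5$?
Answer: $\frac{3189348274}{27} \approx 1.1812 \cdot 10^{8}$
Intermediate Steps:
$Z = - \frac{1}{9}$ ($Z = \left(- \frac{1}{9}\right) 1 = - \frac{1}{9} \approx -0.11111$)
$Y{\left(y \right)} = \frac{1936}{81}$ ($Y{\left(y \right)} = \left(5 - \frac{1}{9}\right)^{2} = \left(\frac{44}{9}\right)^{2} = \frac{1936}{81}$)
$\left(49560 - 46038\right) \left(k + Y{\left(60 \right)}\right) = \left(49560 - 46038\right) \left(33515 + \frac{1936}{81}\right) = 3522 \cdot \frac{2716651}{81} = \frac{3189348274}{27}$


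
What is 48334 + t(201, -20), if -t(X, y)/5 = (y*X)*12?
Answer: 289534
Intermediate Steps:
t(X, y) = -60*X*y (t(X, y) = -5*y*X*12 = -5*X*y*12 = -60*X*y)
48334 + t(201, -20) = 48334 - 60*201*(-20) = 48334 + 241200 = 289534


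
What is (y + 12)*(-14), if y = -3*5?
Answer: 42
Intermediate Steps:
y = -15
(y + 12)*(-14) = (-15 + 12)*(-14) = -3*(-14) = 42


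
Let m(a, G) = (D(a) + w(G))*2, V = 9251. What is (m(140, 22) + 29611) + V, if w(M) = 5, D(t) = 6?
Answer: 38884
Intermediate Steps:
m(a, G) = 22 (m(a, G) = (6 + 5)*2 = 11*2 = 22)
(m(140, 22) + 29611) + V = (22 + 29611) + 9251 = 29633 + 9251 = 38884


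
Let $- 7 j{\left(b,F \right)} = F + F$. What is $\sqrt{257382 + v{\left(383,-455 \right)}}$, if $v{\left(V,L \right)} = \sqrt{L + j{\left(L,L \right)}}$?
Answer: $\sqrt{257382 + 5 i \sqrt{13}} \approx 507.33 + 0.018 i$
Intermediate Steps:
$j{\left(b,F \right)} = - \frac{2 F}{7}$ ($j{\left(b,F \right)} = - \frac{F + F}{7} = - \frac{2 F}{7}$)
$v{\left(V,L \right)} = \frac{\sqrt{35} \sqrt{L}}{7}$ ($v{\left(V,L \right)} = \sqrt{L - \frac{2 L}{7}} = \sqrt{\frac{5 L}{7}} = \frac{\sqrt{35} \sqrt{L}}{7}$)
$\sqrt{257382 + v{\left(383,-455 \right)}} = \sqrt{257382 + \frac{\sqrt{35} \sqrt{-455}}{7}} = \sqrt{257382 + \frac{\sqrt{35} i \sqrt{455}}{7}} = \sqrt{257382 + 5 i \sqrt{13}}$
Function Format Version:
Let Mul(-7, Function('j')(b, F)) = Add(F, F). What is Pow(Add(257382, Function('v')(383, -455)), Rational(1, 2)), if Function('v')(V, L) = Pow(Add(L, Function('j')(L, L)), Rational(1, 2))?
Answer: Pow(Add(257382, Mul(5, I, Pow(13, Rational(1, 2)))), Rational(1, 2)) ≈ Add(507.33, Mul(0.018, I))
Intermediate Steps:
Function('j')(b, F) = Mul(Rational(-2, 7), F) (Function('j')(b, F) = Mul(Rational(-1, 7), Add(F, F)) = Mul(Rational(-1, 7), Mul(2, F)) = Mul(Rational(-2, 7), F))
Function('v')(V, L) = Mul(Rational(1, 7), Pow(35, Rational(1, 2)), Pow(L, Rational(1, 2))) (Function('v')(V, L) = Pow(Add(L, Mul(Rational(-2, 7), L)), Rational(1, 2)) = Pow(Mul(Rational(5, 7), L), Rational(1, 2)) = Mul(Rational(1, 7), Pow(35, Rational(1, 2)), Pow(L, Rational(1, 2))))
Pow(Add(257382, Function('v')(383, -455)), Rational(1, 2)) = Pow(Add(257382, Mul(Rational(1, 7), Pow(35, Rational(1, 2)), Pow(-455, Rational(1, 2)))), Rational(1, 2)) = Pow(Add(257382, Mul(Rational(1, 7), Pow(35, Rational(1, 2)), Mul(I, Pow(455, Rational(1, 2))))), Rational(1, 2)) = Pow(Add(257382, Mul(5, I, Pow(13, Rational(1, 2)))), Rational(1, 2))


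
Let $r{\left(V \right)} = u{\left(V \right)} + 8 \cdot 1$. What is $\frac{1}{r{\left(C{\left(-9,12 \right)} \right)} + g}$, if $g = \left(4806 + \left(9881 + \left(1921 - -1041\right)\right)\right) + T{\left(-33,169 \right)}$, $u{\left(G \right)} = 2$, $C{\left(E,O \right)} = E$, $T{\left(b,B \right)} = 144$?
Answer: $\frac{1}{17803} \approx 5.617 \cdot 10^{-5}$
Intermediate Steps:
$r{\left(V \right)} = 10$ ($r{\left(V \right)} = 2 + 8 \cdot 1 = 2 + 8 = 10$)
$g = 17793$ ($g = \left(4806 + \left(9881 + \left(1921 - -1041\right)\right)\right) + 144 = \left(4806 + \left(9881 + \left(1921 + 1041\right)\right)\right) + 144 = \left(4806 + \left(9881 + 2962\right)\right) + 144 = \left(4806 + 12843\right) + 144 = 17649 + 144 = 17793$)
$\frac{1}{r{\left(C{\left(-9,12 \right)} \right)} + g} = \frac{1}{10 + 17793} = \frac{1}{17803}$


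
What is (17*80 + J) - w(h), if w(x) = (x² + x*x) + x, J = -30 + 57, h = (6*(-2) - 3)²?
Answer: -100088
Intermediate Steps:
h = 225 (h = (-12 - 3)² = (-15)² = 225)
J = 27
w(x) = x + 2*x² (w(x) = (x² + x²) + x = 2*x² + x = x + 2*x²)
(17*80 + J) - w(h) = (17*80 + 27) - 225*(1 + 2*225) = (1360 + 27) - 225*(1 + 450) = 1387 - 225*451 = 1387 - 1*101475 = 1387 - 101475 = -100088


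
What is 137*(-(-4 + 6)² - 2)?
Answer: -822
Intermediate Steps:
137*(-(-4 + 6)² - 2) = 137*(-1*2² - 2) = 137*(-1*4 - 2) = 137*(-4 - 2) = 137*(-6) = -822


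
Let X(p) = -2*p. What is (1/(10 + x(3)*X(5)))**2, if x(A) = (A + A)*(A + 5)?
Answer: 1/220900 ≈ 4.5269e-6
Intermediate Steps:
x(A) = 2*A*(5 + A) (x(A) = (2*A)*(5 + A) = 2*A*(5 + A))
(1/(10 + x(3)*X(5)))**2 = (1/(10 + (2*3*(5 + 3))*(-2*5)))**2 = (1/(10 + (2*3*8)*(-10)))**2 = (1/(10 + 48*(-10)))**2 = (1/(10 - 480))**2 = (1/(-470))**2 = (-1/470)**2 = 1/220900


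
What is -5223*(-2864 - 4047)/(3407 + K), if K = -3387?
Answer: 36096153/20 ≈ 1.8048e+6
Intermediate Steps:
-5223*(-2864 - 4047)/(3407 + K) = -5223*(-2864 - 4047)/(3407 - 3387) = -5223/(20/(-6911)) = -5223/(20*(-1/6911)) = -5223/(-20/6911) = -5223*(-6911/20) = 36096153/20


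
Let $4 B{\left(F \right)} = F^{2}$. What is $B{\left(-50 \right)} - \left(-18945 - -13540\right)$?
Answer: $6030$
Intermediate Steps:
$B{\left(F \right)} = \frac{F^{2}}{4}$
$B{\left(-50 \right)} - \left(-18945 - -13540\right) = \frac{\left(-50\right)^{2}}{4} - \left(-18945 - -13540\right) = \frac{1}{4} \cdot 2500 - \left(-18945 + 13540\right) = 625 - -5405 = 625 + 5405 = 6030$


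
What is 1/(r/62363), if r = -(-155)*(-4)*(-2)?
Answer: 62363/1240 ≈ 50.293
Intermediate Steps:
r = 1240 (r = -31*20*(-2) = -620*(-2) = 1240)
1/(r/62363) = 1/(1240/62363) = 62363/1240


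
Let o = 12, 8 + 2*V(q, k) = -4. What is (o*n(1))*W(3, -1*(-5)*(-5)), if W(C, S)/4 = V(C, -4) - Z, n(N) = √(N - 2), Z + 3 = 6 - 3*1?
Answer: -288*I ≈ -288.0*I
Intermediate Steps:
V(q, k) = -6 (V(q, k) = -4 + (½)*(-4) = -4 - 2 = -6)
Z = 0 (Z = -3 + (6 - 3*1) = -3 + (6 - 3) = -3 + 3 = 0)
n(N) = √(-2 + N)
W(C, S) = -24 (W(C, S) = 4*(-6 - 1*0) = 4*(-6 + 0) = 4*(-6) = -24)
(o*n(1))*W(3, -1*(-5)*(-5)) = (12*√(-2 + 1))*(-24) = (12*√(-1))*(-24) = (12*I)*(-24) = -288*I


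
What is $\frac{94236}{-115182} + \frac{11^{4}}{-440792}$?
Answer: $- \frac{654922039}{769262184} \approx -0.85136$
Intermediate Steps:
$\frac{94236}{-115182} + \frac{11^{4}}{-440792} = 94236 \left(- \frac{1}{115182}\right) + 14641 \left(- \frac{1}{440792}\right) = - \frac{15706}{19197} - \frac{1331}{40072} = - \frac{654922039}{769262184}$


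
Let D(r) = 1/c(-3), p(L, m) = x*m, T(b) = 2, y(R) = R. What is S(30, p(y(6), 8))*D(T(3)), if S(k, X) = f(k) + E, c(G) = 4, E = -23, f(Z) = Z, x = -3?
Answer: 7/4 ≈ 1.7500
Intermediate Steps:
p(L, m) = -3*m
D(r) = 1/4
S(k, X) = -23 + k (S(k, X) = k - 23 = -23 + k)
S(30, p(y(6), 8))*D(T(3)) = (-23 + 30)*(1/4) = 7*(1/4) = 7/4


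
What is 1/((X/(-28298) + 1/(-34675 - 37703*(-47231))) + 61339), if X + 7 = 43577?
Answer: 48368148764382/2966779405355789017 ≈ 1.6303e-5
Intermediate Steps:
X = 43570 (X = -7 + 43577 = 43570)
1/((X/(-28298) + 1/(-34675 - 37703*(-47231))) + 61339) = 1/((43570/(-28298) + 1/(-34675 - 37703*(-47231))) + 61339) = 1/((43570*(-1/28298) - 1/47231/(-72378)) + 61339) = 1/((-21785/14149 - 1/72378*(-1/47231)) + 61339) = 1/((-21785/14149 + 1/3418485318) + 61339) = 1/(-74471702638481/48368148764382 + 61339) = 1/(2966779405355789017/48368148764382) = 48368148764382/2966779405355789017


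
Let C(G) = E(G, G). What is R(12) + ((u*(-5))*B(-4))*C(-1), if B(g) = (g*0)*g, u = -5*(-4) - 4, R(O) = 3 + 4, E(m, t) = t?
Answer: 7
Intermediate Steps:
R(O) = 7
C(G) = G
u = 16 (u = 20 - 4 = 16)
B(g) = 0 (B(g) = 0*g = 0)
R(12) + ((u*(-5))*B(-4))*C(-1) = 7 + ((16*(-5))*0)*(-1) = 7 - 80*0*(-1) = 7 + 0*(-1) = 7 + 0 = 7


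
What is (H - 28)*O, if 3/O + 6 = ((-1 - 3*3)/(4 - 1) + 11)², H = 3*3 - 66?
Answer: -459/95 ≈ -4.8316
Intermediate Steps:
H = -57 (H = 9 - 66 = -57)
O = 27/475 (O = 3/(-6 + ((-1 - 3*3)/(4 - 1) + 11)²) = 3/(-6 + ((-1 - 9)/3 + 11)²) = 3/(-6 + (-10*⅓ + 11)²) = 3/(-6 + (-10/3 + 11)²) = 3/(-6 + (23/3)²) = 3/(-6 + 529/9) = 3/(475/9) = 3*(9/475) = 27/475 ≈ 0.056842)
(H - 28)*O = (-57 - 28)*(27/475) = -85*27/475 = -459/95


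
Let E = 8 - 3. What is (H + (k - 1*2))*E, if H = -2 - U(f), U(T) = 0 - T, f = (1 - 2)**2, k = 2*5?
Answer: 35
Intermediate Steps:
k = 10
f = 1 (f = (-1)**2 = 1)
E = 5
U(T) = -T
H = -1 (H = -2 - (-1) = -2 - 1*(-1) = -2 + 1 = -1)
(H + (k - 1*2))*E = (-1 + (10 - 1*2))*5 = (-1 + (10 - 2))*5 = (-1 + 8)*5 = 7*5 = 35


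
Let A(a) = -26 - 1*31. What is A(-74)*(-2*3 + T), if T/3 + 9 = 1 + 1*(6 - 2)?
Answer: 1026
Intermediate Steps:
A(a) = -57 (A(a) = -26 - 31 = -57)
T = -12 (T = -27 + 3*(1 + 1*(6 - 2)) = -27 + 3*(1 + 1*4) = -27 + 3*(1 + 4) = -27 + 3*5 = -27 + 15 = -12)
A(-74)*(-2*3 + T) = -57*(-2*3 - 12) = -57*(-6 - 12) = -57*(-18) = 1026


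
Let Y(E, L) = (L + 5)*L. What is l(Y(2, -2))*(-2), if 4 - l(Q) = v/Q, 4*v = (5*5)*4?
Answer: -49/3 ≈ -16.333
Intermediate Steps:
Y(E, L) = L*(5 + L) (Y(E, L) = (5 + L)*L = L*(5 + L))
v = 25 (v = ((5*5)*4)/4 = (25*4)/4 = (¼)*100 = 25)
l(Q) = 4 - 25/Q
l(Y(2, -2))*(-2) = (4 - 25*(-1/(2*(5 - 2))))*(-2) = (4 - 25/((-2*3)))*(-2) = (4 - 25/(-6))*(-2) = (4 - 25*(-⅙))*(-2) = (4 + 25/6)*(-2) = (49/6)*(-2) = -49/3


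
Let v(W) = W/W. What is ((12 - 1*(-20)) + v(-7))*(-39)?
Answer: -1287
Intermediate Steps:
v(W) = 1
((12 - 1*(-20)) + v(-7))*(-39) = ((12 - 1*(-20)) + 1)*(-39) = ((12 + 20) + 1)*(-39) = (32 + 1)*(-39) = 33*(-39) = -1287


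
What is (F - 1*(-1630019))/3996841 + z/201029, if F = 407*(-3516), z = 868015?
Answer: 3509324118818/803480949389 ≈ 4.3677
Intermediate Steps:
F = -1431012
(F - 1*(-1630019))/3996841 + z/201029 = (-1431012 - 1*(-1630019))/3996841 + 868015/201029 = (-1431012 + 1630019)*(1/3996841) + 868015*(1/201029) = 199007*(1/3996841) + 868015/201029 = 199007/3996841 + 868015/201029 = 3509324118818/803480949389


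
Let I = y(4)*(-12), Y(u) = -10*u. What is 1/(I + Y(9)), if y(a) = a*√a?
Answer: -1/186 ≈ -0.0053763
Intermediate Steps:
y(a) = a^(3/2)
I = -96 (I = 4^(3/2)*(-12) = 8*(-12) = -96)
1/(I + Y(9)) = 1/(-96 - 10*9) = 1/(-96 - 90) = 1/(-186) = -1/186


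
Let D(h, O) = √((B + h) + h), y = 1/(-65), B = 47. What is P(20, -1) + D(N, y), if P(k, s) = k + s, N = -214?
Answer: 19 + I*√381 ≈ 19.0 + 19.519*I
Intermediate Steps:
y = -1/65 ≈ -0.015385
D(h, O) = √(47 + 2*h) (D(h, O) = √((47 + h) + h) = √(47 + 2*h))
P(20, -1) + D(N, y) = (20 - 1) + √(47 + 2*(-214)) = 19 + √(47 - 428) = 19 + √(-381) = 19 + I*√381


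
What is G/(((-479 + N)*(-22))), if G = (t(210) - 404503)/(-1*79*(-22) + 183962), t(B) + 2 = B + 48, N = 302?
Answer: -134749/241038600 ≈ -0.00055903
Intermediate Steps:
t(B) = 46 + B (t(B) = -2 + (B + 48) = -2 + (48 + B) = 46 + B)
G = -134749/61900 (G = ((46 + 210) - 404503)/(-1*79*(-22) + 183962) = (256 - 404503)/(-79*(-22) + 183962) = -404247/(1738 + 183962) = -404247/185700 = -404247*1/185700 = -134749/61900 ≈ -2.1769)
G/(((-479 + N)*(-22))) = -134749*(-1/(22*(-479 + 302)))/61900 = -134749/(61900*((-177*(-22)))) = -134749/61900/3894 = -134749/61900*1/3894 = -134749/241038600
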